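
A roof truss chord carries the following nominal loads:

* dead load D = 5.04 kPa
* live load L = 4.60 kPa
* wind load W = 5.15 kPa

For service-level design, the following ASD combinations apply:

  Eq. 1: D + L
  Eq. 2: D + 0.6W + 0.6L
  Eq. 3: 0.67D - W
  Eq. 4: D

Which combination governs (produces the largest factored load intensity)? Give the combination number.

Combination 2

Eq. 1: 1.0(5.04) + 1.0(4.60) = 9.64
Eq. 2: 1.0(5.04) + 0.6(5.15) + 0.6(4.60) = 10.89
Eq. 3: 0.67(5.04) - 1.0(5.15) = -1.77
Eq. 4: 1.0(5.04) = 5.04
The largest value is 10.89 kPa from combination 2.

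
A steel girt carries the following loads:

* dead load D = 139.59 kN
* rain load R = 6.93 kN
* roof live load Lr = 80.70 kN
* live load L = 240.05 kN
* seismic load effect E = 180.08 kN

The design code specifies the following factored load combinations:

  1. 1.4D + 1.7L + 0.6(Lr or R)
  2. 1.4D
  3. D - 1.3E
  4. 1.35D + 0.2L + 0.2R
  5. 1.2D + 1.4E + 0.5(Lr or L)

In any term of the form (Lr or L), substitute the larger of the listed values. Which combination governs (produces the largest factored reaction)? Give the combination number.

(Lr or R) → Lr = 80.70 kN; (Lr or L) → L = 240.05 kN.
1. 1.4(139.59) + 1.7(240.05) + 0.6(80.70) = 651.93
2. 1.4(139.59) = 195.43
3. 1.0(139.59) - 1.3(180.08) = -94.51
4. 1.35(139.59) + 0.2(240.05) + 0.2(6.93) = 237.84
5. 1.2(139.59) + 1.4(180.08) + 0.5(240.05) = 539.65
The largest value is 651.93 kN from combination 1.

Combination 1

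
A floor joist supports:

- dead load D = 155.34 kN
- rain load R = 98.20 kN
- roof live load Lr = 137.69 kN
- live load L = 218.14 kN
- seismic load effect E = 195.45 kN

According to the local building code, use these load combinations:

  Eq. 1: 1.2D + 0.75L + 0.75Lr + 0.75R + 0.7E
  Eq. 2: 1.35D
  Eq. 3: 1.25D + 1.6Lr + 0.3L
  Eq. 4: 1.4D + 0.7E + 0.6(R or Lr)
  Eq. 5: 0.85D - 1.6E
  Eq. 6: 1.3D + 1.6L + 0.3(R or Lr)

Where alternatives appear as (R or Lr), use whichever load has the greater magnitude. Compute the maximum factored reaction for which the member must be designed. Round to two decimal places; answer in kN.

(R or Lr) → Lr = 137.69 kN.
Eq. 1: 1.2(155.34) + 0.75(218.14) + 0.75(137.69) + 0.75(98.20) + 0.7(195.45) = 663.75
Eq. 2: 1.35(155.34) = 209.71
Eq. 3: 1.25(155.34) + 1.6(137.69) + 0.3(218.14) = 479.92
Eq. 4: 1.4(155.34) + 0.7(195.45) + 0.6(137.69) = 436.91
Eq. 5: 0.85(155.34) - 1.6(195.45) = -180.68
Eq. 6: 1.3(155.34) + 1.6(218.14) + 0.3(137.69) = 592.27
Maximum is from combination 1.

663.75 kN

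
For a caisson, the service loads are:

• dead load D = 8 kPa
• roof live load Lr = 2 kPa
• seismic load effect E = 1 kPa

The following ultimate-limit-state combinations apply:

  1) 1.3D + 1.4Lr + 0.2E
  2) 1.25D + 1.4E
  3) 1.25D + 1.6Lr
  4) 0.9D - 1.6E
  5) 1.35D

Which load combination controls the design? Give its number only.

Combination 1

1) 1.3(8) + 1.4(2) + 0.2(1) = 10.4 + 2.8 + 0.2 = 13.4
2) 1.25(8) + 1.4(1) = 10.0 + 1.4 = 11.4
3) 1.25(8) + 1.6(2) = 10.0 + 3.2 = 13.2
4) 0.9(8) - 1.6(1) = 7.2 - 1.6 = 5.6
5) 1.35(8) = 10.8
The largest value is 13.4 kPa from combination 1.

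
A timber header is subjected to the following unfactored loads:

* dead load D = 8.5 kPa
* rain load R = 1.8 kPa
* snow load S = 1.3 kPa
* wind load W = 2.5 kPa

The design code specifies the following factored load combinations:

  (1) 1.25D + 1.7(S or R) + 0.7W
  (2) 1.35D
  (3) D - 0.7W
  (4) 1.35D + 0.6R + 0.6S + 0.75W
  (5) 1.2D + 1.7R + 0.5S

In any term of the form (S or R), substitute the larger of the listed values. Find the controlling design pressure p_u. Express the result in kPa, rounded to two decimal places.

15.44 kPa

(S or R) → R = 1.8 kPa.
(1) 1.25(8.5) + 1.7(1.8) + 0.7(2.5) = 15.44
(2) 1.35(8.5) = 11.48
(3) 1.0(8.5) - 0.7(2.5) = 6.75
(4) 1.35(8.5) + 0.6(1.8) + 0.6(1.3) + 0.75(2.5) = 15.21
(5) 1.2(8.5) + 1.7(1.8) + 0.5(1.3) = 13.91
The controlling combination is 1, giving 15.44 kPa.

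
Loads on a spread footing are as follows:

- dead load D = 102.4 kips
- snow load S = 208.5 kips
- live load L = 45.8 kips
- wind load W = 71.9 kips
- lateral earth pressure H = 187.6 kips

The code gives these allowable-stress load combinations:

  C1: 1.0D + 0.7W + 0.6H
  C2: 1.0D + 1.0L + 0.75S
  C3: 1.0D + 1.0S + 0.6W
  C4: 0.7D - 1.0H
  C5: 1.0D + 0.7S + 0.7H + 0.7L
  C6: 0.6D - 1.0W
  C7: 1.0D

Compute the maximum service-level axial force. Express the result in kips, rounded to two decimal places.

C1: 1.0(102.4) + 0.7(71.9) + 0.6(187.6) = 265.29
C2: 1.0(102.4) + 1.0(45.8) + 0.75(208.5) = 304.58
C3: 1.0(102.4) + 1.0(208.5) + 0.6(71.9) = 354.04
C4: 0.7(102.4) - 1.0(187.6) = -115.92
C5: 1.0(102.4) + 0.7(208.5) + 0.7(187.6) + 0.7(45.8) = 411.73
C6: 0.6(102.4) - 1.0(71.9) = -10.46
C7: 1.0(102.4) = 102.40
Maximum is from combination 5.

411.73 kips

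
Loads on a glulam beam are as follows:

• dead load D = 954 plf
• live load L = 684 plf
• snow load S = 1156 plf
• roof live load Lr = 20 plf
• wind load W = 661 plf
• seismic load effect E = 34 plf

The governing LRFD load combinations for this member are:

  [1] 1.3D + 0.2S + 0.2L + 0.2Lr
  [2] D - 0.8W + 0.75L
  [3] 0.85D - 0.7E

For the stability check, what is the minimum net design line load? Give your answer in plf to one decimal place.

787.1 plf

[1] 1.3(954) + 0.2(1156) + 0.2(684) + 0.2(20) = 1240.2 + 231.2 + 136.8 + 4.0 = 1612.2
[2] 1.0(954) - 0.8(661) + 0.75(684) = 954.0 - 528.8 + 513.0 = 938.2
[3] 0.85(954) - 0.7(34) = 810.9 - 23.8 = 787.1
Combination 3 gives the minimum: 787.1 plf.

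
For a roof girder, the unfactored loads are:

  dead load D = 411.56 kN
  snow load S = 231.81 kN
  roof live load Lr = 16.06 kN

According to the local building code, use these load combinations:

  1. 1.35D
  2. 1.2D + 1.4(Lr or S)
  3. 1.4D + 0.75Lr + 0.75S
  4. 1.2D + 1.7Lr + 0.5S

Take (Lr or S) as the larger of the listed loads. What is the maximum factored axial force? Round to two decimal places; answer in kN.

(Lr or S) → S = 231.81 kN.
1. 1.35(411.56) = 555.61
2. 1.2(411.56) + 1.4(231.81) = 818.41
3. 1.4(411.56) + 0.75(16.06) + 0.75(231.81) = 576.18 + 12.05 + 173.86 = 762.09
4. 1.2(411.56) + 1.7(16.06) + 0.5(231.81) = 493.87 + 27.30 + 115.91 = 637.08
The controlling combination is 2, giving 818.41 kN.

818.41 kN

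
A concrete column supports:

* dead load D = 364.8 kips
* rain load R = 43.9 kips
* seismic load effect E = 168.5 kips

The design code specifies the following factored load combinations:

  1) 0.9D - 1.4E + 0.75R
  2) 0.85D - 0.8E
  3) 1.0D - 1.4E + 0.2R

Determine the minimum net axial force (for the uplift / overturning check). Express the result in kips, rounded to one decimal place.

125.3 kips

1) 0.9(364.8) - 1.4(168.5) + 0.75(43.9) = 328.3 - 235.9 + 32.9 = 125.3
2) 0.85(364.8) - 0.8(168.5) = 310.1 - 134.8 = 175.3
3) 1.0(364.8) - 1.4(168.5) + 0.2(43.9) = 364.8 - 235.9 + 8.8 = 137.7
Combination 1 gives the minimum: 125.3 kips.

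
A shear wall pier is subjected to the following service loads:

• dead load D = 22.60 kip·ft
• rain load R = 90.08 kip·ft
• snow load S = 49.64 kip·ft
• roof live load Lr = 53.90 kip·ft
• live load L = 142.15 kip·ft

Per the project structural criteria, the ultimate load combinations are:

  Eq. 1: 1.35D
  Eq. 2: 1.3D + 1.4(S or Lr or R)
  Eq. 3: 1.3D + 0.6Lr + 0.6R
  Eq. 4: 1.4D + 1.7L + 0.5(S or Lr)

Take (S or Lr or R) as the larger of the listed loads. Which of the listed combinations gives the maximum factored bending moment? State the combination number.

(S or Lr or R) → R = 90.08 kip·ft; (S or Lr) → Lr = 53.90 kip·ft.
Eq. 1: 1.35(22.60) = 30.51
Eq. 2: 1.3(22.60) + 1.4(90.08) = 155.49
Eq. 3: 1.3(22.60) + 0.6(53.90) + 0.6(90.08) = 115.77
Eq. 4: 1.4(22.60) + 1.7(142.15) + 0.5(53.90) = 300.25
The largest value is 300.25 kip·ft from combination 4.

Combination 4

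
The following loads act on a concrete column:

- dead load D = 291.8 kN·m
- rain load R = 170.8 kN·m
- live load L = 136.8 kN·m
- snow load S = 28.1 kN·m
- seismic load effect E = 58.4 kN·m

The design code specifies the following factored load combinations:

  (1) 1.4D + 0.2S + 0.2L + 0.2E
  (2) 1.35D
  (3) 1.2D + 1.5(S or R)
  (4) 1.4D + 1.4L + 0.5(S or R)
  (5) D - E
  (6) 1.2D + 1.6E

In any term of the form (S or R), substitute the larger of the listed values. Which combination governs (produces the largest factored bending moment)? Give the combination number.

Combination 4

(S or R) → R = 170.8 kN·m.
(1) 1.4(291.8) + 0.2(28.1) + 0.2(136.8) + 0.2(58.4) = 453.18
(2) 1.35(291.8) = 393.93
(3) 1.2(291.8) + 1.5(170.8) = 606.36
(4) 1.4(291.8) + 1.4(136.8) + 0.5(170.8) = 685.44
(5) 1.0(291.8) - 1.0(58.4) = 233.40
(6) 1.2(291.8) + 1.6(58.4) = 443.60
The largest value is 685.44 kN·m from combination 4.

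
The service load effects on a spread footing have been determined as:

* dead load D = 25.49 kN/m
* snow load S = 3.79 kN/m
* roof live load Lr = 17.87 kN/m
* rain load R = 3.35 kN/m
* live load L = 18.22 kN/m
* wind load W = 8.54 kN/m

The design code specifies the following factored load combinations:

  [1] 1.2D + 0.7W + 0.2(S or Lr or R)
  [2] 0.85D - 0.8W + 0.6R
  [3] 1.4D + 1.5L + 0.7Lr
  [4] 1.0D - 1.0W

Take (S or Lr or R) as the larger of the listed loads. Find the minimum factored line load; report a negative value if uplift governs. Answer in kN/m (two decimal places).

16.84 kN/m

(S or Lr or R) → Lr = 17.87 kN/m.
[1] 1.2(25.49) + 0.7(8.54) + 0.2(17.87) = 40.14
[2] 0.85(25.49) - 0.8(8.54) + 0.6(3.35) = 16.84
[3] 1.4(25.49) + 1.5(18.22) + 0.7(17.87) = 75.53
[4] 1.0(25.49) - 1.0(8.54) = 16.95
Combination 2 gives the minimum: 16.84 kN/m.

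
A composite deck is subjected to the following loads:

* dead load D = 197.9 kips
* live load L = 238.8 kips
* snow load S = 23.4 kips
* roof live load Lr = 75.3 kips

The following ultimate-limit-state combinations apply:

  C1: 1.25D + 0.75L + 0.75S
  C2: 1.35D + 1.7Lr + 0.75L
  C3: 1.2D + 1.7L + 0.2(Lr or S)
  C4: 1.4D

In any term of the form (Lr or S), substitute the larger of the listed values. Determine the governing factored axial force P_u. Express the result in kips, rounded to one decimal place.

(Lr or S) → Lr = 75.3 kips.
C1: 1.25(197.9) + 0.75(238.8) + 0.75(23.4) = 444.0
C2: 1.35(197.9) + 1.7(75.3) + 0.75(238.8) = 574.3
C3: 1.2(197.9) + 1.7(238.8) + 0.2(75.3) = 658.5
C4: 1.4(197.9) = 277.1
The controlling combination is 3, giving 658.5 kips.

658.5 kips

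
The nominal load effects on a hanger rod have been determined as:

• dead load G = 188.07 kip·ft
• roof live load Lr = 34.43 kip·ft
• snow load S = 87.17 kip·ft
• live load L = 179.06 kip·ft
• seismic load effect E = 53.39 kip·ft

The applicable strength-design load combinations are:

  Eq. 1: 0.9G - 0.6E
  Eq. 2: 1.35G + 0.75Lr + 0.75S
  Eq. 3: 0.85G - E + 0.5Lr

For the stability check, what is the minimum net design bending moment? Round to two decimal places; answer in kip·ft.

Eq. 1: 0.9(188.07) - 0.6(53.39) = 169.26 - 32.03 = 137.23
Eq. 2: 1.35(188.07) + 0.75(34.43) + 0.75(87.17) = 253.89 + 25.82 + 65.38 = 345.09
Eq. 3: 0.85(188.07) - 1.0(53.39) + 0.5(34.43) = 123.68
Combination 3 gives the minimum: 123.68 kip·ft.

123.68 kip·ft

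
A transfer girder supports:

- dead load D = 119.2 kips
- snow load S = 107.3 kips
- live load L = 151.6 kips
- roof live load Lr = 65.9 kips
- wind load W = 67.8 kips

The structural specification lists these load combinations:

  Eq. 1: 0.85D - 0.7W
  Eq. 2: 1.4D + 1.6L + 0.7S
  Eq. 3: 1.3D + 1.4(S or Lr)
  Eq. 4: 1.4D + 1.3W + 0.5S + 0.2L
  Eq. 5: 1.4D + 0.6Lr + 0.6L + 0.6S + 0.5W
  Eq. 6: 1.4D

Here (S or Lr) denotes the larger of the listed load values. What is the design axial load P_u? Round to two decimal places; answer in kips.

484.55 kips

(S or Lr) → S = 107.3 kips.
Eq. 1: 0.85(119.2) - 0.7(67.8) = 53.86
Eq. 2: 1.4(119.2) + 1.6(151.6) + 0.7(107.3) = 484.55
Eq. 3: 1.3(119.2) + 1.4(107.3) = 305.18
Eq. 4: 1.4(119.2) + 1.3(67.8) + 0.5(107.3) + 0.2(151.6) = 338.99
Eq. 5: 1.4(119.2) + 0.6(65.9) + 0.6(151.6) + 0.6(107.3) + 0.5(67.8) = 395.66
Eq. 6: 1.4(119.2) = 166.88
Maximum is from combination 2.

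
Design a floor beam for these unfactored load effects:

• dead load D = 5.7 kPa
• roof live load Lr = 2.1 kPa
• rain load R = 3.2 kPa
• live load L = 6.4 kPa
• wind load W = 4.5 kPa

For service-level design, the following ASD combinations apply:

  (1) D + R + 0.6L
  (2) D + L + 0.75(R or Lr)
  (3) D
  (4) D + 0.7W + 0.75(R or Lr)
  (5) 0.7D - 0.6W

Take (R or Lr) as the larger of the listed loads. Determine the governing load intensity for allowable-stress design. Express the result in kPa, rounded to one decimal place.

14.5 kPa

(R or Lr) → R = 3.2 kPa.
(1) 1.0(5.7) + 1.0(3.2) + 0.6(6.4) = 12.7
(2) 1.0(5.7) + 1.0(6.4) + 0.75(3.2) = 14.5
(3) 1.0(5.7) = 5.7
(4) 1.0(5.7) + 0.7(4.5) + 0.75(3.2) = 11.3
(5) 0.7(5.7) - 0.6(4.5) = 1.3
The controlling combination is 2, giving 14.5 kPa.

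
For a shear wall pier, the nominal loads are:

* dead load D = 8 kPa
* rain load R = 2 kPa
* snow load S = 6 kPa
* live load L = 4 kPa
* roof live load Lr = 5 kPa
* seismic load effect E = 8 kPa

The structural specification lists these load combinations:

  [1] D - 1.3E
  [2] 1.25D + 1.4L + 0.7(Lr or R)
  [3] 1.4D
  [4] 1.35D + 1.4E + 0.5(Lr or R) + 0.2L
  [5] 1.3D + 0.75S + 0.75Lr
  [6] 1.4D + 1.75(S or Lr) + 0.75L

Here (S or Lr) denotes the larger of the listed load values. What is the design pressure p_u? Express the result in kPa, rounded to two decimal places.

(Lr or R) → Lr = 5 kPa; (S or Lr) → S = 6 kPa.
[1] 1.0(8) - 1.3(8) = -2.40
[2] 1.25(8) + 1.4(4) + 0.7(5) = 19.10
[3] 1.4(8) = 11.20
[4] 1.35(8) + 1.4(8) + 0.5(5) + 0.2(4) = 25.30
[5] 1.3(8) + 0.75(6) + 0.75(5) = 18.65
[6] 1.4(8) + 1.75(6) + 0.75(4) = 24.70
Maximum is from combination 4.

25.30 kPa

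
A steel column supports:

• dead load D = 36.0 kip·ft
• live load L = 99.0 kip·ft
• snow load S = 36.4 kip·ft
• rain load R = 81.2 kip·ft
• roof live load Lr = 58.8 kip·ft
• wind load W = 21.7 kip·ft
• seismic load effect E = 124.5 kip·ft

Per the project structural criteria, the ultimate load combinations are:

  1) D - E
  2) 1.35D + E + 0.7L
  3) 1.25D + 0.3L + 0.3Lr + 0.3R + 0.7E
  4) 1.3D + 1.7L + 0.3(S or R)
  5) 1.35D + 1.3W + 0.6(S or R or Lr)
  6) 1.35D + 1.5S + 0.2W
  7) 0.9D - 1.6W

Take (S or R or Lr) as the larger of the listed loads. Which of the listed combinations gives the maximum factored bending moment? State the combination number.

Combination 2

(S or R) → R = 81.2 kip·ft; (S or R or Lr) → R = 81.2 kip·ft.
1) 1.0(36.0) - 1.0(124.5) = 36.00 - 124.50 = -88.50
2) 1.35(36.0) + 1.0(124.5) + 0.7(99.0) = 48.60 + 124.50 + 69.30 = 242.40
3) 1.25(36.0) + 0.3(99.0) + 0.3(58.8) + 0.3(81.2) + 0.7(124.5) = 45.00 + 29.70 + 17.64 + 24.36 + 87.15 = 203.85
4) 1.3(36.0) + 1.7(99.0) + 0.3(81.2) = 46.80 + 168.30 + 24.36 = 239.46
5) 1.35(36.0) + 1.3(21.7) + 0.6(81.2) = 48.60 + 28.21 + 48.72 = 125.53
6) 1.35(36.0) + 1.5(36.4) + 0.2(21.7) = 48.60 + 54.60 + 4.34 = 107.54
7) 0.9(36.0) - 1.6(21.7) = 32.40 - 34.72 = -2.32
The largest value is 242.40 kip·ft from combination 2.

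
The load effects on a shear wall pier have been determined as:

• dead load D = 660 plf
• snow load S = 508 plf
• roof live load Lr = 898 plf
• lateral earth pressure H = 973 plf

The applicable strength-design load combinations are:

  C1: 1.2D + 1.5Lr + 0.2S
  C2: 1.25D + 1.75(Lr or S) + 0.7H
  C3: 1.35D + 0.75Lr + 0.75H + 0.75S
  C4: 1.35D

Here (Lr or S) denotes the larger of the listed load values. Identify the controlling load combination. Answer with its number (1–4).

Combination 2

(Lr or S) → Lr = 898 plf.
C1: 1.2(660) + 1.5(898) + 0.2(508) = 2240.6
C2: 1.25(660) + 1.75(898) + 0.7(973) = 3077.6
C3: 1.35(660) + 0.75(898) + 0.75(973) + 0.75(508) = 2675.3
C4: 1.35(660) = 891.0
The largest value is 3077.6 plf from combination 2.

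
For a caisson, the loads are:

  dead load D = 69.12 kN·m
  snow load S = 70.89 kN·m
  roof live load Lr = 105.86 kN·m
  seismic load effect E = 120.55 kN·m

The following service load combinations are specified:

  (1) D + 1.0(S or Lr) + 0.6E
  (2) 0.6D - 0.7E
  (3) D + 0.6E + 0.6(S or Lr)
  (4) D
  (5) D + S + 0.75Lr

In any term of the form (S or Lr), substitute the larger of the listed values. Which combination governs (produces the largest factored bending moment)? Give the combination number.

(S or Lr) → Lr = 105.86 kN·m.
(1) 1.0(69.12) + 1.0(105.86) + 0.6(120.55) = 247.31
(2) 0.6(69.12) - 0.7(120.55) = -42.91
(3) 1.0(69.12) + 0.6(120.55) + 0.6(105.86) = 204.97
(4) 1.0(69.12) = 69.12
(5) 1.0(69.12) + 1.0(70.89) + 0.75(105.86) = 219.41
The largest value is 247.31 kN·m from combination 1.

Combination 1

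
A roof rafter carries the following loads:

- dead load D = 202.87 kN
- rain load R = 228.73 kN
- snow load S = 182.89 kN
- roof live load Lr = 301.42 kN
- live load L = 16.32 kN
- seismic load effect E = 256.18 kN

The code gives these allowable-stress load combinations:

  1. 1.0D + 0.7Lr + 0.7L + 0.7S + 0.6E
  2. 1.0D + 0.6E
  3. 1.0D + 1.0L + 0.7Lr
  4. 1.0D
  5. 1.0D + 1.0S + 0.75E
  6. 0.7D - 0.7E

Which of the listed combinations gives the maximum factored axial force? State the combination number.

Combination 1

1. 1.0(202.87) + 0.7(301.42) + 0.7(16.32) + 0.7(182.89) + 0.6(256.18) = 707.02
2. 1.0(202.87) + 0.6(256.18) = 356.58
3. 1.0(202.87) + 1.0(16.32) + 0.7(301.42) = 430.18
4. 1.0(202.87) = 202.87
5. 1.0(202.87) + 1.0(182.89) + 0.75(256.18) = 577.90
6. 0.7(202.87) - 0.7(256.18) = -37.32
The largest value is 707.02 kN from combination 1.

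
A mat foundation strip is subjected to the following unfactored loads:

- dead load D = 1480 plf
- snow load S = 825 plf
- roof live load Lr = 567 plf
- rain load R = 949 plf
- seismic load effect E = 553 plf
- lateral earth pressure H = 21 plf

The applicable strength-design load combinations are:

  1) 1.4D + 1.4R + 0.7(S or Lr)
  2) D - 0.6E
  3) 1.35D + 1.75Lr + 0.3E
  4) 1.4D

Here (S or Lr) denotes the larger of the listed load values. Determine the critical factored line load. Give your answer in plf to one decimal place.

(S or Lr) → S = 825 plf.
1) 1.4(1480) + 1.4(949) + 0.7(825) = 3978.1
2) 1.0(1480) - 0.6(553) = 1148.2
3) 1.35(1480) + 1.75(567) + 0.3(553) = 3156.2
4) 1.4(1480) = 2072.0
Maximum is from combination 1.

3978.1 plf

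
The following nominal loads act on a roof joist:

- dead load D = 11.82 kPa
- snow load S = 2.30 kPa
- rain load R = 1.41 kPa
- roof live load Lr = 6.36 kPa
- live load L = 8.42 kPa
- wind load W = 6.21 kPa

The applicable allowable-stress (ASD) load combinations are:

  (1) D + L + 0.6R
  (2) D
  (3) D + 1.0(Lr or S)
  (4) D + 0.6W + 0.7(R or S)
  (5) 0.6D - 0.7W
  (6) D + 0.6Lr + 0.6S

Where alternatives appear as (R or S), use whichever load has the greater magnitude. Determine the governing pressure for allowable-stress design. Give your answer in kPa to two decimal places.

(Lr or S) → Lr = 6.36 kPa; (R or S) → S = 2.30 kPa.
(1) 1.0(11.82) + 1.0(8.42) + 0.6(1.41) = 11.82 + 8.42 + 0.85 = 21.09
(2) 1.0(11.82) = 11.82
(3) 1.0(11.82) + 1.0(6.36) = 11.82 + 6.36 = 18.18
(4) 1.0(11.82) + 0.6(6.21) + 0.7(2.30) = 11.82 + 3.73 + 1.61 = 17.16
(5) 0.6(11.82) - 0.7(6.21) = 2.75
(6) 1.0(11.82) + 0.6(6.36) + 0.6(2.30) = 11.82 + 3.82 + 1.38 = 17.02
Maximum is from combination 1.

21.09 kPa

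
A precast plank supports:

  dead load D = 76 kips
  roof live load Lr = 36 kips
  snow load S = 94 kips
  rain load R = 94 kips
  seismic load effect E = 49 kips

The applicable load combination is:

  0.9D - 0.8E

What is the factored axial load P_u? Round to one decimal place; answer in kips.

0.9(76) - 0.8(49) = 68.4 - 39.2 = 29.2
P_u = 29.2 kips.

29.2 kips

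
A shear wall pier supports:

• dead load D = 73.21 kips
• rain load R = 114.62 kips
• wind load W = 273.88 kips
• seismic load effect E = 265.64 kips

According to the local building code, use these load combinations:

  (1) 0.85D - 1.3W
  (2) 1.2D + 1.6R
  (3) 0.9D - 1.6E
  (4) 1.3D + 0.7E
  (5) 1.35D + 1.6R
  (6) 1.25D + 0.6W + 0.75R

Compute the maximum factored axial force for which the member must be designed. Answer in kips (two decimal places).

(1) 0.85(73.21) - 1.3(273.88) = -293.82
(2) 1.2(73.21) + 1.6(114.62) = 87.85 + 183.39 = 271.24
(3) 0.9(73.21) - 1.6(265.64) = -359.14
(4) 1.3(73.21) + 0.7(265.64) = 95.17 + 185.95 = 281.12
(5) 1.35(73.21) + 1.6(114.62) = 282.23
(6) 1.25(73.21) + 0.6(273.88) + 0.75(114.62) = 91.51 + 164.33 + 85.97 = 341.81
Maximum is from combination 6.

341.81 kips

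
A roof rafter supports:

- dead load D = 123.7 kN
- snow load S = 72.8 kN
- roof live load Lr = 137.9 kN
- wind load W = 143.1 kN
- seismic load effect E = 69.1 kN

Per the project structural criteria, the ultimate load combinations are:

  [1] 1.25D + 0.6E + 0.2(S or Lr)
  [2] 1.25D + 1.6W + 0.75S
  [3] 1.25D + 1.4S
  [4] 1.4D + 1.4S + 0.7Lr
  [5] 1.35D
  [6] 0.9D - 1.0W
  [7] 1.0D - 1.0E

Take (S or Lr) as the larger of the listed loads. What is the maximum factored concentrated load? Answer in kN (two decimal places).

(S or Lr) → Lr = 137.9 kN.
[1] 1.25(123.7) + 0.6(69.1) + 0.2(137.9) = 154.63 + 41.46 + 27.58 = 223.67
[2] 1.25(123.7) + 1.6(143.1) + 0.75(72.8) = 154.63 + 228.96 + 54.60 = 438.19
[3] 1.25(123.7) + 1.4(72.8) = 154.63 + 101.92 = 256.55
[4] 1.4(123.7) + 1.4(72.8) + 0.7(137.9) = 173.18 + 101.92 + 96.53 = 371.63
[5] 1.35(123.7) = 167.00
[6] 0.9(123.7) - 1.0(143.1) = 111.33 - 143.10 = -31.77
[7] 1.0(123.7) - 1.0(69.1) = 123.70 - 69.10 = 54.60
The controlling combination is 2, giving 438.19 kN.

438.19 kN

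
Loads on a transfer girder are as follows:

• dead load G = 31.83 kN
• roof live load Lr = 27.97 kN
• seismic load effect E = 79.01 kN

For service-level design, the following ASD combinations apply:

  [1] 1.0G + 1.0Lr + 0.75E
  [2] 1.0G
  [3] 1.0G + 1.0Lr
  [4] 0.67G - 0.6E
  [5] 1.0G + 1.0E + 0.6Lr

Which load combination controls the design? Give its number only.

[1] 1.0(31.83) + 1.0(27.97) + 0.75(79.01) = 31.83 + 27.97 + 59.26 = 119.06
[2] 1.0(31.83) = 31.83
[3] 1.0(31.83) + 1.0(27.97) = 31.83 + 27.97 = 59.80
[4] 0.67(31.83) - 0.6(79.01) = 21.33 - 47.41 = -26.08
[5] 1.0(31.83) + 1.0(79.01) + 0.6(27.97) = 31.83 + 79.01 + 16.78 = 127.62
The largest value is 127.62 kN from combination 5.

Combination 5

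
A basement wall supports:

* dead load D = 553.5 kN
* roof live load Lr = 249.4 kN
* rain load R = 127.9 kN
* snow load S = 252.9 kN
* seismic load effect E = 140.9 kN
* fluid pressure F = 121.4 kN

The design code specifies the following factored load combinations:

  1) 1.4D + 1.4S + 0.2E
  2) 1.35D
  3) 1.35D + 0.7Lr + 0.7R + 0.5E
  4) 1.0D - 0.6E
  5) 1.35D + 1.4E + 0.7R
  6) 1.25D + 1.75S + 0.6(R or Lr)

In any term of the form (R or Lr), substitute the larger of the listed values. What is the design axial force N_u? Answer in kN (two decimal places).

1284.09 kN

(R or Lr) → Lr = 249.4 kN.
1) 1.4(553.5) + 1.4(252.9) + 0.2(140.9) = 1157.14
2) 1.35(553.5) = 747.23
3) 1.35(553.5) + 0.7(249.4) + 0.7(127.9) + 0.5(140.9) = 1081.79
4) 1.0(553.5) - 0.6(140.9) = 468.96
5) 1.35(553.5) + 1.4(140.9) + 0.7(127.9) = 1034.02
6) 1.25(553.5) + 1.75(252.9) + 0.6(249.4) = 1284.09
Combination 6 governs: N_u = 1284.09 kN.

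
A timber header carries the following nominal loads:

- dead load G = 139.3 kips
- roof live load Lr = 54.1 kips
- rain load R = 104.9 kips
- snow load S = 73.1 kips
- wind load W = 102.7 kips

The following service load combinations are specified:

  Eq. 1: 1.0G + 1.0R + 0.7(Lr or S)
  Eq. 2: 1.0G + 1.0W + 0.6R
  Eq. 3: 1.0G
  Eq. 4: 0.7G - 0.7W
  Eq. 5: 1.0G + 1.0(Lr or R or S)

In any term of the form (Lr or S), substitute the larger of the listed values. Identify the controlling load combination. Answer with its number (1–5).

(Lr or S) → S = 73.1 kips; (Lr or R or S) → R = 104.9 kips.
Eq. 1: 1.0(139.3) + 1.0(104.9) + 0.7(73.1) = 139.30 + 104.90 + 51.17 = 295.37
Eq. 2: 1.0(139.3) + 1.0(102.7) + 0.6(104.9) = 139.30 + 102.70 + 62.94 = 304.94
Eq. 3: 1.0(139.3) = 139.30
Eq. 4: 0.7(139.3) - 0.7(102.7) = 97.51 - 71.89 = 25.62
Eq. 5: 1.0(139.3) + 1.0(104.9) = 139.30 + 104.90 = 244.20
The largest value is 304.94 kips from combination 2.

Combination 2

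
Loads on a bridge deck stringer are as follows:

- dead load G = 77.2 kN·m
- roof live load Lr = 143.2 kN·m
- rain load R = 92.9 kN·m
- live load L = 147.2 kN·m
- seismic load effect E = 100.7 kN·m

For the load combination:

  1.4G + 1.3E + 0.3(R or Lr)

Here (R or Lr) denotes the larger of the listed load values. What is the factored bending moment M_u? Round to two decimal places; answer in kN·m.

281.95 kN·m

(R or Lr) → Lr = 143.2 kN·m.
1.4(77.2) + 1.3(100.7) + 0.3(143.2) = 281.95
M_u = 281.95 kN·m.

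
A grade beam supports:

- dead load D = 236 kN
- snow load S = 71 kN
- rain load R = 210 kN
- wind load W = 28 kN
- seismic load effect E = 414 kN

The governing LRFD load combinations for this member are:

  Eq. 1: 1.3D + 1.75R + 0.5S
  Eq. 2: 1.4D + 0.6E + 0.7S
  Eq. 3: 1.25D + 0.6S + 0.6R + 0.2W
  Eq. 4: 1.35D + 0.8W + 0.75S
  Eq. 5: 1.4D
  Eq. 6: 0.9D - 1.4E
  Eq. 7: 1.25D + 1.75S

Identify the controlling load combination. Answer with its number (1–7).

Combination 1

Eq. 1: 1.3(236) + 1.75(210) + 0.5(71) = 709.80
Eq. 2: 1.4(236) + 0.6(414) + 0.7(71) = 628.50
Eq. 3: 1.25(236) + 0.6(71) + 0.6(210) + 0.2(28) = 469.20
Eq. 4: 1.35(236) + 0.8(28) + 0.75(71) = 394.25
Eq. 5: 1.4(236) = 330.40
Eq. 6: 0.9(236) - 1.4(414) = -367.20
Eq. 7: 1.25(236) + 1.75(71) = 419.25
The largest value is 709.80 kN from combination 1.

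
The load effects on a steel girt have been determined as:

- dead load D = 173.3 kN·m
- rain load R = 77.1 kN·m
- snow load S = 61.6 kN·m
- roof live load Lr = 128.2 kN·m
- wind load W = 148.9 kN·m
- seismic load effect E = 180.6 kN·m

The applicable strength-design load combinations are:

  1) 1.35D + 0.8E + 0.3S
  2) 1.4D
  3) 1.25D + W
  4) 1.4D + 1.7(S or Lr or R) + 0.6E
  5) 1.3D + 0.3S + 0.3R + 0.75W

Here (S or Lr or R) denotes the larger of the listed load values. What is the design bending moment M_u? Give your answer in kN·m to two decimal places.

(S or Lr or R) → Lr = 128.2 kN·m.
1) 1.35(173.3) + 0.8(180.6) + 0.3(61.6) = 233.96 + 144.48 + 18.48 = 396.92
2) 1.4(173.3) = 242.62
3) 1.25(173.3) + 1.0(148.9) = 216.63 + 148.90 = 365.53
4) 1.4(173.3) + 1.7(128.2) + 0.6(180.6) = 242.62 + 217.94 + 108.36 = 568.92
5) 1.3(173.3) + 0.3(61.6) + 0.3(77.1) + 0.75(148.9) = 225.29 + 18.48 + 23.13 + 111.68 = 378.58
The controlling combination is 4, giving 568.92 kN·m.

568.92 kN·m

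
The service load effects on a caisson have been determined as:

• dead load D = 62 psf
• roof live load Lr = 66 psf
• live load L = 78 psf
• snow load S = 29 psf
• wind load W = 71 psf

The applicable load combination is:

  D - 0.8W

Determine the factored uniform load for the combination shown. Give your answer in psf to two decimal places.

1.0(62) - 0.8(71) = 62.00 - 56.80 = 5.20
q_u = 5.20 psf.

5.20 psf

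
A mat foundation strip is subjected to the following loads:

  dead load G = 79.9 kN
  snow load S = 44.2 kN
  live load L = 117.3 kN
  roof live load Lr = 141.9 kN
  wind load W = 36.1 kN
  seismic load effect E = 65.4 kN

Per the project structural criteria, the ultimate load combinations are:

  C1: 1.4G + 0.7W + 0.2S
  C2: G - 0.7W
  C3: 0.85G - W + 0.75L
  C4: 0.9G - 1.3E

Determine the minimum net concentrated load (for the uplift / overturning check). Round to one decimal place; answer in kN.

-13.1 kN

C1: 1.4(79.9) + 0.7(36.1) + 0.2(44.2) = 111.9 + 25.3 + 8.8 = 146.0
C2: 1.0(79.9) - 0.7(36.1) = 79.9 - 25.3 = 54.6
C3: 0.85(79.9) - 1.0(36.1) + 0.75(117.3) = 67.9 - 36.1 + 88.0 = 119.8
C4: 0.9(79.9) - 1.3(65.4) = 71.9 - 85.0 = -13.1
Combination 4 gives the minimum: -13.1 kN.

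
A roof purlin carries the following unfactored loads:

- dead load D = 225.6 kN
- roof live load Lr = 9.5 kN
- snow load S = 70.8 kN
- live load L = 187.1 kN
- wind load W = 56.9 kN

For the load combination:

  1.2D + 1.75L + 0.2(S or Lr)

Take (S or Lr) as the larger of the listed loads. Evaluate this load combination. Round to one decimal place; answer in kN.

(S or Lr) → S = 70.8 kN.
1.2(225.6) + 1.75(187.1) + 0.2(70.8) = 612.3
P_u = 612.3 kN.

612.3 kN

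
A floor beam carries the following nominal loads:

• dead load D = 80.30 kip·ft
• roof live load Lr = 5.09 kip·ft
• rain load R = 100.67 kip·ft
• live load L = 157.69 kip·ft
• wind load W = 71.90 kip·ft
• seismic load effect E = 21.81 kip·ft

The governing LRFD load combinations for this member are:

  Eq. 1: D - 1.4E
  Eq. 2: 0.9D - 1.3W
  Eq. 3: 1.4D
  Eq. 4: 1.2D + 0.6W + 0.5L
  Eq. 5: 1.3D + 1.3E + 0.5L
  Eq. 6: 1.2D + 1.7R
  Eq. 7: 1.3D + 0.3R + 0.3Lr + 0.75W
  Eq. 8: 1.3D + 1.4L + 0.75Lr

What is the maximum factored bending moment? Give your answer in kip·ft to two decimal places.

Eq. 1: 1.0(80.30) - 1.4(21.81) = 80.30 - 30.53 = 49.77
Eq. 2: 0.9(80.30) - 1.3(71.90) = 72.27 - 93.47 = -21.20
Eq. 3: 1.4(80.30) = 112.42
Eq. 4: 1.2(80.30) + 0.6(71.90) + 0.5(157.69) = 96.36 + 43.14 + 78.85 = 218.35
Eq. 5: 1.3(80.30) + 1.3(21.81) + 0.5(157.69) = 104.39 + 28.35 + 78.85 = 211.59
Eq. 6: 1.2(80.30) + 1.7(100.67) = 96.36 + 171.14 = 267.50
Eq. 7: 1.3(80.30) + 0.3(100.67) + 0.3(5.09) + 0.75(71.90) = 190.04
Eq. 8: 1.3(80.30) + 1.4(157.69) + 0.75(5.09) = 328.97
The controlling combination is 8, giving 328.97 kip·ft.

328.97 kip·ft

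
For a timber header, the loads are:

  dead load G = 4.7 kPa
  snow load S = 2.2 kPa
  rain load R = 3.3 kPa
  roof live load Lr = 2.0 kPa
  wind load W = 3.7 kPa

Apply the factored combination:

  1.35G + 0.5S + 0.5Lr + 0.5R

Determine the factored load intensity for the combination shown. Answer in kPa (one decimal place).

1.35(4.7) + 0.5(2.2) + 0.5(2.0) + 0.5(3.3) = 6.3 + 1.1 + 1.0 + 1.7 = 10.1
q_u = 10.1 kPa.

10.1 kPa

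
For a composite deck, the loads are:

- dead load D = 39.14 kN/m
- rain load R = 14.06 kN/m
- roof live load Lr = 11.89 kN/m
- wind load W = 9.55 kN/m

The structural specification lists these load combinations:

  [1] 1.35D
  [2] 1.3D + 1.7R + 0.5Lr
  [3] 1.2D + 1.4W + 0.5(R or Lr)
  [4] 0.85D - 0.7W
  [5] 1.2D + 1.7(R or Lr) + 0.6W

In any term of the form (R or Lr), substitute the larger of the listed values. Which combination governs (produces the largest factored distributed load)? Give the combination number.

Combination 2

(R or Lr) → R = 14.06 kN/m.
[1] 1.35(39.14) = 52.84
[2] 1.3(39.14) + 1.7(14.06) + 0.5(11.89) = 80.73
[3] 1.2(39.14) + 1.4(9.55) + 0.5(14.06) = 67.37
[4] 0.85(39.14) - 0.7(9.55) = 26.58
[5] 1.2(39.14) + 1.7(14.06) + 0.6(9.55) = 76.60
The largest value is 80.73 kN/m from combination 2.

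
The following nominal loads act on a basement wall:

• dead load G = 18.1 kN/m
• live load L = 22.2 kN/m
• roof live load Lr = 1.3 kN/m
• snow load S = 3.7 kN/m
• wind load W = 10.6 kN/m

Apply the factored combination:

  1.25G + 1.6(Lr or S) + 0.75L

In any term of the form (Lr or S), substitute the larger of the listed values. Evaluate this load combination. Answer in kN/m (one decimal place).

(Lr or S) → S = 3.7 kN/m.
1.25(18.1) + 1.6(3.7) + 0.75(22.2) = 22.6 + 5.9 + 16.7 = 45.2
w_u = 45.2 kN/m.

45.2 kN/m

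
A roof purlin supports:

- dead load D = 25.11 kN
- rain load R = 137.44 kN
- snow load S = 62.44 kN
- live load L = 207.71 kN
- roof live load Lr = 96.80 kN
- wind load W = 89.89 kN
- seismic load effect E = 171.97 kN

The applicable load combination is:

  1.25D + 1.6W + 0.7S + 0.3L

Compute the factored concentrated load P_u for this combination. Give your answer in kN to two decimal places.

281.23 kN

1.25(25.11) + 1.6(89.89) + 0.7(62.44) + 0.3(207.71) = 281.23
P_u = 281.23 kN.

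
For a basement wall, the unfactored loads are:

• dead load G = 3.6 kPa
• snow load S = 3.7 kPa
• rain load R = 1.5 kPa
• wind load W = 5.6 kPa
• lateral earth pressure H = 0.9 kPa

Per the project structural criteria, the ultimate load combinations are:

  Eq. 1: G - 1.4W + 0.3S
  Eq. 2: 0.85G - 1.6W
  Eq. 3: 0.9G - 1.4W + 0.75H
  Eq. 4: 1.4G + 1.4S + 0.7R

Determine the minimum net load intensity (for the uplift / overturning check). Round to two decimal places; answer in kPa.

Eq. 1: 1.0(3.6) - 1.4(5.6) + 0.3(3.7) = 3.60 - 7.84 + 1.11 = -3.13
Eq. 2: 0.85(3.6) - 1.6(5.6) = 3.06 - 8.96 = -5.90
Eq. 3: 0.9(3.6) - 1.4(5.6) + 0.75(0.9) = -3.93
Eq. 4: 1.4(3.6) + 1.4(3.7) + 0.7(1.5) = 5.04 + 5.18 + 1.05 = 11.27
Combination 2 gives the minimum: -5.90 kPa.

-5.90 kPa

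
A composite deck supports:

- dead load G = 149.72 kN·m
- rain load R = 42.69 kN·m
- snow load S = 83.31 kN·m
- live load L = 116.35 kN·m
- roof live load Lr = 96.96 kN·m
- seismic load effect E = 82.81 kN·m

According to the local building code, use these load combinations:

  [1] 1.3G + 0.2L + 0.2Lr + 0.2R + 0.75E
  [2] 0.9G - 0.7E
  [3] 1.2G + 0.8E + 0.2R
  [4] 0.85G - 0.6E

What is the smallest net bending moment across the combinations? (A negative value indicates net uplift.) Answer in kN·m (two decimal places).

[1] 1.3(149.72) + 0.2(116.35) + 0.2(96.96) + 0.2(42.69) + 0.75(82.81) = 307.94
[2] 0.9(149.72) - 0.7(82.81) = 76.78
[3] 1.2(149.72) + 0.8(82.81) + 0.2(42.69) = 254.45
[4] 0.85(149.72) - 0.6(82.81) = 77.58
Combination 2 gives the minimum: 76.78 kN·m.

76.78 kN·m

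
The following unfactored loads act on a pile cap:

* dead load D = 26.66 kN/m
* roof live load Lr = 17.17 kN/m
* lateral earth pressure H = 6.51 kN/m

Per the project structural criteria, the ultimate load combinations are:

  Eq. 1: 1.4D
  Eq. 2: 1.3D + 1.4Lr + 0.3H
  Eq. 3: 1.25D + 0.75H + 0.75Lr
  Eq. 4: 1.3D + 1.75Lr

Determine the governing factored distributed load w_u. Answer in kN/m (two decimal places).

64.71 kN/m

Eq. 1: 1.4(26.66) = 37.32
Eq. 2: 1.3(26.66) + 1.4(17.17) + 0.3(6.51) = 34.66 + 24.04 + 1.95 = 60.65
Eq. 3: 1.25(26.66) + 0.75(6.51) + 0.75(17.17) = 33.33 + 4.88 + 12.88 = 51.09
Eq. 4: 1.3(26.66) + 1.75(17.17) = 34.66 + 30.05 = 64.71
Combination 4 governs: w_u = 64.71 kN/m.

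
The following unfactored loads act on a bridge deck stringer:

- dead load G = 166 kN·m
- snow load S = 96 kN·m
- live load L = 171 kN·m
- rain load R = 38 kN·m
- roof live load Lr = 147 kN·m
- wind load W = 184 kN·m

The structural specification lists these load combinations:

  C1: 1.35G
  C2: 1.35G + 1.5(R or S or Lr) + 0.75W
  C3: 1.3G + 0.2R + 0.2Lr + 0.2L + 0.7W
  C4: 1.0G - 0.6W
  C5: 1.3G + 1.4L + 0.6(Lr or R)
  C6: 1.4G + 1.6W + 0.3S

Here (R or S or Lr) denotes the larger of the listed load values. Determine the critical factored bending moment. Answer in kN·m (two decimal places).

(R or S or Lr) → Lr = 147 kN·m; (Lr or R) → Lr = 147 kN·m.
C1: 1.35(166) = 224.10
C2: 1.35(166) + 1.5(147) + 0.75(184) = 582.60
C3: 1.3(166) + 0.2(38) + 0.2(147) + 0.2(171) + 0.7(184) = 415.80
C4: 1.0(166) - 0.6(184) = 55.60
C5: 1.3(166) + 1.4(171) + 0.6(147) = 543.40
C6: 1.4(166) + 1.6(184) + 0.3(96) = 555.60
Combination 2 governs: M_u = 582.60 kN·m.

582.60 kN·m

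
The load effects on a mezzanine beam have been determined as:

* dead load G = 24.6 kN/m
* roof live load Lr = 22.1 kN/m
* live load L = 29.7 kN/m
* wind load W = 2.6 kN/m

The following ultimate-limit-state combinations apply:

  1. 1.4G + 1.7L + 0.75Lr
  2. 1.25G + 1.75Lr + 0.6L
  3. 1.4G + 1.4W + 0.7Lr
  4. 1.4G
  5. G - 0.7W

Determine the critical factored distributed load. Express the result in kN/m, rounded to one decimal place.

1. 1.4(24.6) + 1.7(29.7) + 0.75(22.1) = 34.4 + 50.5 + 16.6 = 101.5
2. 1.25(24.6) + 1.75(22.1) + 0.6(29.7) = 87.2
3. 1.4(24.6) + 1.4(2.6) + 0.7(22.1) = 53.6
4. 1.4(24.6) = 34.4
5. 1.0(24.6) - 0.7(2.6) = 24.6 - 1.8 = 22.8
The controlling combination is 1, giving 101.5 kN/m.

101.5 kN/m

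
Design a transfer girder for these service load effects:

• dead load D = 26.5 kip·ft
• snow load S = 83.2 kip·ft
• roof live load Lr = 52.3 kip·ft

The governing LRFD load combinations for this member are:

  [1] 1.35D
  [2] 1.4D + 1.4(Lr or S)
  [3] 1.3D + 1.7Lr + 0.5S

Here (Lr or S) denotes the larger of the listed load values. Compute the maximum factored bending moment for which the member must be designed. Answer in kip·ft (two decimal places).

(Lr or S) → S = 83.2 kip·ft.
[1] 1.35(26.5) = 35.78
[2] 1.4(26.5) + 1.4(83.2) = 153.58
[3] 1.3(26.5) + 1.7(52.3) + 0.5(83.2) = 164.96
Combination 3 governs: M_u = 164.96 kip·ft.

164.96 kip·ft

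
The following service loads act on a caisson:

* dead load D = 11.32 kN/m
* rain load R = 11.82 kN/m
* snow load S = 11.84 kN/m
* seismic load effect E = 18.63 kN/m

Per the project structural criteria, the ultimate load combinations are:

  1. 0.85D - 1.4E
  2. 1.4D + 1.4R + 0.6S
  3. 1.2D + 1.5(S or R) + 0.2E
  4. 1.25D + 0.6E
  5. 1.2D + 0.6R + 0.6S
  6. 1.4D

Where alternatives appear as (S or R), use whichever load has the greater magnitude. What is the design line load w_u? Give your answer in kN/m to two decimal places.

(S or R) → S = 11.84 kN/m.
1. 0.85(11.32) - 1.4(18.63) = -16.46
2. 1.4(11.32) + 1.4(11.82) + 0.6(11.84) = 39.50
3. 1.2(11.32) + 1.5(11.84) + 0.2(18.63) = 35.07
4. 1.25(11.32) + 0.6(18.63) = 25.33
5. 1.2(11.32) + 0.6(11.82) + 0.6(11.84) = 27.78
6. 1.4(11.32) = 15.85
Combination 2 governs: w_u = 39.50 kN/m.

39.50 kN/m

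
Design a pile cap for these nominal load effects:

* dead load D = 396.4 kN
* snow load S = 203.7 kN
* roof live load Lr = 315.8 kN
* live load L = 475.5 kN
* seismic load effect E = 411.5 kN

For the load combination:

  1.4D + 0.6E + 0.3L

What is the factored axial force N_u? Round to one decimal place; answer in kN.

1.4(396.4) + 0.6(411.5) + 0.3(475.5) = 944.5
N_u = 944.5 kN.

944.5 kN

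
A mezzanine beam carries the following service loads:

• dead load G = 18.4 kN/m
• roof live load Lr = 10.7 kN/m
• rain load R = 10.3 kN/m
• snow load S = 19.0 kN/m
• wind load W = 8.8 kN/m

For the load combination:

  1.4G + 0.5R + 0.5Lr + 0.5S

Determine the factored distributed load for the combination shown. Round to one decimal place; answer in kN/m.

45.8 kN/m

1.4(18.4) + 0.5(10.3) + 0.5(10.7) + 0.5(19.0) = 45.8
w_u = 45.8 kN/m.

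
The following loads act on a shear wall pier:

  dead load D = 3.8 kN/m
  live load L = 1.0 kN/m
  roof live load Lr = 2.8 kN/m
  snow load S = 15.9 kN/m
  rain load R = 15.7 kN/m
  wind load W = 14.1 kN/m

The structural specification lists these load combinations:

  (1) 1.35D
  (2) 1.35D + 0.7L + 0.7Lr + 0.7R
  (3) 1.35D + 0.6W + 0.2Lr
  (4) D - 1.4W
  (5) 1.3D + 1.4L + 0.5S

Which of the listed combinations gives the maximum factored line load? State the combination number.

(1) 1.35(3.8) = 5.13
(2) 1.35(3.8) + 0.7(1.0) + 0.7(2.8) + 0.7(15.7) = 18.78
(3) 1.35(3.8) + 0.6(14.1) + 0.2(2.8) = 14.15
(4) 1.0(3.8) - 1.4(14.1) = -15.94
(5) 1.3(3.8) + 1.4(1.0) + 0.5(15.9) = 14.29
The largest value is 18.78 kN/m from combination 2.

Combination 2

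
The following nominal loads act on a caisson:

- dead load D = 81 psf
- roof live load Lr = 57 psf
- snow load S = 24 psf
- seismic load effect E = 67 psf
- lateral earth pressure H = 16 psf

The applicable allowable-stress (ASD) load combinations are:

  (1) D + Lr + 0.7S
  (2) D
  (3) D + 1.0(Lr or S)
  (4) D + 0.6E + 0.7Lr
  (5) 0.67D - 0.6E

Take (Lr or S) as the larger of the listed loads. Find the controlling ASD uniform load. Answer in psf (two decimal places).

(Lr or S) → Lr = 57 psf.
(1) 1.0(81) + 1.0(57) + 0.7(24) = 81.00 + 57.00 + 16.80 = 154.80
(2) 1.0(81) = 81.00
(3) 1.0(81) + 1.0(57) = 81.00 + 57.00 = 138.00
(4) 1.0(81) + 0.6(67) + 0.7(57) = 81.00 + 40.20 + 39.90 = 161.10
(5) 0.67(81) - 0.6(67) = 54.27 - 40.20 = 14.07
Combination 4 governs: q = 161.10 psf.

161.10 psf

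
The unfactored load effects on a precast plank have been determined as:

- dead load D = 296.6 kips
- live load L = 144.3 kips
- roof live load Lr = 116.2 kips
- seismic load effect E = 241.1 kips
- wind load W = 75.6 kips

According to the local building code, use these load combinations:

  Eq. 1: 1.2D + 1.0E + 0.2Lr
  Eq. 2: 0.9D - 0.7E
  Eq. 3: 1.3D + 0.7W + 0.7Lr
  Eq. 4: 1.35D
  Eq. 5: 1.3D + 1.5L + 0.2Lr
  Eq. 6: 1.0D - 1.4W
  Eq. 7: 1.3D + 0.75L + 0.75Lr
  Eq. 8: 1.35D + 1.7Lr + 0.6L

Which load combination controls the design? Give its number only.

Combination 8

Eq. 1: 1.2(296.6) + 1.0(241.1) + 0.2(116.2) = 620.3
Eq. 2: 0.9(296.6) - 0.7(241.1) = 98.2
Eq. 3: 1.3(296.6) + 0.7(75.6) + 0.7(116.2) = 385.6 + 52.9 + 81.3 = 519.8
Eq. 4: 1.35(296.6) = 400.4
Eq. 5: 1.3(296.6) + 1.5(144.3) + 0.2(116.2) = 385.6 + 216.5 + 23.2 = 625.3
Eq. 6: 1.0(296.6) - 1.4(75.6) = 296.6 - 105.8 = 190.8
Eq. 7: 1.3(296.6) + 0.75(144.3) + 0.75(116.2) = 385.6 + 108.2 + 87.2 = 581.0
Eq. 8: 1.35(296.6) + 1.7(116.2) + 0.6(144.3) = 400.4 + 197.5 + 86.6 = 684.5
The largest value is 684.5 kips from combination 8.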